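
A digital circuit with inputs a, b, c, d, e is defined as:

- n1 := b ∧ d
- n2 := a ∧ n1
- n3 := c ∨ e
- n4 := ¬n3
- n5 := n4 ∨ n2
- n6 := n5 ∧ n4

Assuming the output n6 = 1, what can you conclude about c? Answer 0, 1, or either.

n6 = n5 ∧ n4 must be 1, so both n5 = 1 and n4 = 1.
Every assignment with n6 = 1 has c = 0; there are 8 such assignment(s).

0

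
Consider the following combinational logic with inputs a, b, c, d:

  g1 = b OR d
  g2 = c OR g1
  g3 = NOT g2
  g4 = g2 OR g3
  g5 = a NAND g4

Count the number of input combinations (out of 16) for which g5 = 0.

g5 = a NAND g4 must be 0, so both a = 1 and g4 = 1.
g4 = g2 OR g3 must be 1, so at least one of g2, g3 is 1.
Enumerating the 16 input combinations, 8 give g5 = 0 and 8 give g5 = 1.

8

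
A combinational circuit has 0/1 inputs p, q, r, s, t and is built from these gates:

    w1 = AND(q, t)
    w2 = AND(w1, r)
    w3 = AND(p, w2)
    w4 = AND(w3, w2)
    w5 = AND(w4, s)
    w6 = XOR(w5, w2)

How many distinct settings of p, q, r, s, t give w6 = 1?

w6 = XOR(w5, w2) must be 1, so w5 and w2 differ.
Enumerating the 32 input combinations, 3 give w6 = 1 and 29 give w6 = 0.

3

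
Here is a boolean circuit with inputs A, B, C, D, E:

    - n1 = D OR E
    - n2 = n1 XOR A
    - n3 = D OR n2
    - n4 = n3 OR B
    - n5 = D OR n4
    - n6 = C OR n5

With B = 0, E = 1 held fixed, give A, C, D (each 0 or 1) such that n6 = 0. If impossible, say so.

n6 = C OR n5 must be 0, so both C = 0 and n5 = 0.
n5 = D OR n4 must be 0, so both D = 0 and n4 = 0.
Check with B = 0, E = 1 and A=1, C=0, D=0:
n1 = D OR E = 0 OR 1 = 1
n2 = n1 XOR A = 1 XOR 1 = 0
n3 = D OR n2 = 0 OR 0 = 0
n4 = n3 OR B = 0 OR 0 = 0
n5 = D OR n4 = 0 OR 0 = 0
n6 = C OR n5 = 0 OR 0 = 0
So n6 = 0.

A=1 C=0 D=0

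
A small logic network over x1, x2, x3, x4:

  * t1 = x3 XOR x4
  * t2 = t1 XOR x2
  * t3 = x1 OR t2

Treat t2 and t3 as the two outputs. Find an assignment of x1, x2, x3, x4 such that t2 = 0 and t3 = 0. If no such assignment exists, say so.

x1=0 x2=0 x3=1 x4=1

Check with x1=0 x2=0 x3=1 x4=1:
t1 = x3 XOR x4 = 1 XOR 1 = 0
t2 = t1 XOR x2 = 0 XOR 0 = 0
t3 = x1 OR t2 = 0 OR 0 = 0
So t2 = 0 and t3 = 0.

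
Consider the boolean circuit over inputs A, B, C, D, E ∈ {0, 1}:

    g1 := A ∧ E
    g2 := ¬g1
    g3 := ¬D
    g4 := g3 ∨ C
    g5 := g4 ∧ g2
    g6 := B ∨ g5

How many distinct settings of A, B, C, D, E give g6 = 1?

25

g6 = B ∨ g5 must be 1, so at least one of B, g5 is 1.
Enumerating the 32 input combinations, 25 give g6 = 1 and 7 give g6 = 0.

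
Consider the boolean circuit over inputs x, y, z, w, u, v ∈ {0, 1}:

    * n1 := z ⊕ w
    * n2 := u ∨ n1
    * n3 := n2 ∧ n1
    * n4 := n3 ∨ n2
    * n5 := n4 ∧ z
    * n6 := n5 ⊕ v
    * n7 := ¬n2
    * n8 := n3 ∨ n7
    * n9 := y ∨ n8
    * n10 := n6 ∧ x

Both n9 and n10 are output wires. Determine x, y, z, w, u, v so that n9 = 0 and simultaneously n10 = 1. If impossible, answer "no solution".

Check with x=1, y=0, z=1, w=1, u=1, v=0:
n1 = z ⊕ w = 1 ⊕ 1 = 0
n2 = u ∨ n1 = 1 ∨ 0 = 1
n3 = n2 ∧ n1 = 1 ∧ 0 = 0
n4 = n3 ∨ n2 = 0 ∨ 1 = 1
n5 = n4 ∧ z = 1 ∧ 1 = 1
n6 = n5 ⊕ v = 1 ⊕ 0 = 1
n7 = ¬n2 = ¬1 = 0
n8 = n3 ∨ n7 = 0 ∨ 0 = 0
n9 = y ∨ n8 = 0 ∨ 0 = 0
n10 = n6 ∧ x = 1 ∧ 1 = 1
So n9 = 0 and n10 = 1.

x=1, y=0, z=1, w=1, u=1, v=0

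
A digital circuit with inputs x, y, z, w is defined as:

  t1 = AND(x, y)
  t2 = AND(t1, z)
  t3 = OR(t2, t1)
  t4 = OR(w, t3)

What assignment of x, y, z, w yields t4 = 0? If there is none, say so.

x=0, y=1, z=0, w=0

Check with x=0, y=1, z=0, w=0:
t1 = AND(x, y) = AND(0, 1) = 0
t2 = AND(t1, z) = AND(0, 0) = 0
t3 = OR(t2, t1) = OR(0, 0) = 0
t4 = OR(w, t3) = OR(0, 0) = 0
So t4 = 0 as required.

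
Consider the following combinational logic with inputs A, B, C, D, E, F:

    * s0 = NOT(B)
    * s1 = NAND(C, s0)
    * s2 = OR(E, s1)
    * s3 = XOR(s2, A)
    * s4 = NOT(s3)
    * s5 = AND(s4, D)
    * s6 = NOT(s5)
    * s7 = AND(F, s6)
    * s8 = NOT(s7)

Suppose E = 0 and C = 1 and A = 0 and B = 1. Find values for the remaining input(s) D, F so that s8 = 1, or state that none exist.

D=0 F=0

s8 = NOT(s7) must be 1, so s7 = 0.
Check with E = 0 and C = 1 and A = 0 and B = 1 and D=0, F=0:
s0 = NOT(B) = NOT 1 = 0
s1 = NAND(C, s0) = NAND(1, 0) = 1
s2 = OR(E, s1) = OR(0, 1) = 1
s3 = XOR(s2, A) = XOR(1, 0) = 1
s4 = NOT(s3) = NOT 1 = 0
s5 = AND(s4, D) = AND(0, 0) = 0
s6 = NOT(s5) = NOT 0 = 1
s7 = AND(F, s6) = AND(0, 1) = 0
s8 = NOT(s7) = NOT 0 = 1
So s8 = 1.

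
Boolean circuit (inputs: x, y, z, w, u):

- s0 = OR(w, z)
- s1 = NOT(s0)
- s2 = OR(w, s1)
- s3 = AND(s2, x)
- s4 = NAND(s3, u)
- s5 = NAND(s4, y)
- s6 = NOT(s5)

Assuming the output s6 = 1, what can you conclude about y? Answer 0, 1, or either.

1

s6 = NOT(s5) must be 1, so s5 = 0.
Every assignment with s6 = 1 has y = 1; there are 13 such assignment(s).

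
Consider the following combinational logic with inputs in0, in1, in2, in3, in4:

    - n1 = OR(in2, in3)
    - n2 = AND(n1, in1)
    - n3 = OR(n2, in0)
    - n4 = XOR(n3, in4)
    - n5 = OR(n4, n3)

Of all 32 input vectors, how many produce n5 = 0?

5

n5 = OR(n4, n3) must be 0, so both n4 = 0 and n3 = 0.
n4 = XOR(n3, in4) must be 0, so n3 and in4 are equal.
Satisfying assignments:
  in0=0, in1=0, in2=0, in3=0, in4=0
  in0=0, in1=0, in2=0, in3=1, in4=0
  in0=0, in1=0, in2=1, in3=0, in4=0
  in0=0, in1=0, in2=1, in3=1, in4=0
  in0=0, in1=1, in2=0, in3=0, in4=0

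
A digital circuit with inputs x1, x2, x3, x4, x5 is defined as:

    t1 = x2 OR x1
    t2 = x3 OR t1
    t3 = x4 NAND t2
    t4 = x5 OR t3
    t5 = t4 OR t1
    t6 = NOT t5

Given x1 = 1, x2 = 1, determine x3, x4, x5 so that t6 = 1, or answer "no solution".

With x1 = 1, x2 = 1 fixed, none of the 8 settings of x3, x4, x5 give t6 = 1.
For example, with x3=0, x4=1, x5=1:
t1 = x2 OR x1 = 1 OR 1 = 1
t2 = x3 OR t1 = 0 OR 1 = 1
t3 = x4 NAND t2 = 1 NAND 1 = 0
t4 = x5 OR t3 = 1 OR 0 = 1
t5 = t4 OR t1 = 1 OR 1 = 1
t6 = NOT t5 = NOT 1 = 0
giving t6 = 0 ≠ 1.

no solution exists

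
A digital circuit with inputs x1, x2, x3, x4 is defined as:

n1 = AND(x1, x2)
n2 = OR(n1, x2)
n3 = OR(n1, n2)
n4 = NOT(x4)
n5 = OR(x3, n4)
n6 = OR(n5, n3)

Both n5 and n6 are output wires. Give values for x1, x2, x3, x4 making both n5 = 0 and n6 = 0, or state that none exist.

Check with x1=1, x2=0, x3=0, x4=1:
n1 = AND(x1, x2) = AND(1, 0) = 0
n2 = OR(n1, x2) = OR(0, 0) = 0
n3 = OR(n1, n2) = OR(0, 0) = 0
n4 = NOT(x4) = NOT 1 = 0
n5 = OR(x3, n4) = OR(0, 0) = 0
n6 = OR(n5, n3) = OR(0, 0) = 0
So n5 = 0 and n6 = 0.

x1=1, x2=0, x3=0, x4=1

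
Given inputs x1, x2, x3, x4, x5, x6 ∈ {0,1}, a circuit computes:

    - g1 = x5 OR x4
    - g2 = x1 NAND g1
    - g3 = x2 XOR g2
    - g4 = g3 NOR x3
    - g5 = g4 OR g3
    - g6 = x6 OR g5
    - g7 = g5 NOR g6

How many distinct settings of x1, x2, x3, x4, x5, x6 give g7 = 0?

g7 = g5 NOR g6 must be 0, so at least one of g5, g6 is 1.
Enumerating the 64 input combinations, 56 give g7 = 0 and 8 give g7 = 1.

56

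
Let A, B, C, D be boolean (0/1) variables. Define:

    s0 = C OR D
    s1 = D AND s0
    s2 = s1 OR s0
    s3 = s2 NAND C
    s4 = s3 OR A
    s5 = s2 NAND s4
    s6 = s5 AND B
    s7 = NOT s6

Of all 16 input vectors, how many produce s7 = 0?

4

s7 = NOT s6 must be 0, so s6 = 1.
Satisfying assignments:
  A=0, B=1, C=0, D=0
  A=0, B=1, C=1, D=0
  A=0, B=1, C=1, D=1
  A=1, B=1, C=0, D=0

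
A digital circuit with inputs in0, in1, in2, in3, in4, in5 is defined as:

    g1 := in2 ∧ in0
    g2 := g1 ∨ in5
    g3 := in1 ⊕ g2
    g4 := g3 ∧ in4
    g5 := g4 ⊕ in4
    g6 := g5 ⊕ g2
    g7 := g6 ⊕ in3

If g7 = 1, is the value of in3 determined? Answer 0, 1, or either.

either

Both values of in3 occur among assignments with g7 = 1:
  in3=0: in0=0, in1=0, in2=0, in3=0, in4=0, in5=1
  in3=1: in0=0, in1=0, in2=0, in3=1, in4=0, in5=0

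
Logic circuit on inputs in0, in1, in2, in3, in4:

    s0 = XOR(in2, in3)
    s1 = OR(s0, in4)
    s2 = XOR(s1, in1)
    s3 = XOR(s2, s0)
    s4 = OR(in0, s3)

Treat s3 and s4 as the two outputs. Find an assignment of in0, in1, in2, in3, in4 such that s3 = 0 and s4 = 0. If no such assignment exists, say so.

Check with in0=0 in1=0 in2=0 in3=1 in4=1:
s0 = XOR(in2, in3) = XOR(0, 1) = 1
s1 = OR(s0, in4) = OR(1, 1) = 1
s2 = XOR(s1, in1) = XOR(1, 0) = 1
s3 = XOR(s2, s0) = XOR(1, 1) = 0
s4 = OR(in0, s3) = OR(0, 0) = 0
So s3 = 0 and s4 = 0.

in0=0 in1=0 in2=0 in3=1 in4=1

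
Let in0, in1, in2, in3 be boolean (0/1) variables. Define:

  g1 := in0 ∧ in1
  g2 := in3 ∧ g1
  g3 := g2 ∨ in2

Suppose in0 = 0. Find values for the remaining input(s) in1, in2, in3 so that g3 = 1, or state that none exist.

in1=1, in2=1, in3=1

Check with in0 = 0 and in1=1, in2=1, in3=1:
g1 = in0 ∧ in1 = 0 ∧ 1 = 0
g2 = in3 ∧ g1 = 1 ∧ 0 = 0
g3 = g2 ∨ in2 = 0 ∨ 1 = 1
So g3 = 1.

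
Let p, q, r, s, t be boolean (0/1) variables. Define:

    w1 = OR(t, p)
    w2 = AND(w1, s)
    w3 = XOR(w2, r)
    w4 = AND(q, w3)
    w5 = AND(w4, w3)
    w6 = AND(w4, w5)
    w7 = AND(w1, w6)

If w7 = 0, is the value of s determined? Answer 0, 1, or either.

Both values of s occur among assignments with w7 = 0:
  s=0: p=0, q=0, r=0, s=0, t=0
  s=1: p=0, q=0, r=0, s=1, t=0

either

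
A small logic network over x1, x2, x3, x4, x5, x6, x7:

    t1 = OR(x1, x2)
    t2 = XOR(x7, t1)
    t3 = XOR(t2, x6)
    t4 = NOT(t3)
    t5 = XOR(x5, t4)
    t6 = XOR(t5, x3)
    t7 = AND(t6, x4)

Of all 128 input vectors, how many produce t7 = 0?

t7 = AND(t6, x4) must be 0, so at least one of t6, x4 is 0.
Enumerating the 128 input combinations, 96 give t7 = 0 and 32 give t7 = 1.

96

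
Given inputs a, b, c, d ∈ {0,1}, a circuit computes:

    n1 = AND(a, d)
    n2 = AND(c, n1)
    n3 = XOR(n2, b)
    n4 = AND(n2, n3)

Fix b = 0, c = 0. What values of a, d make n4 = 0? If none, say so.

a=1, d=0

n4 = AND(n2, n3) must be 0, so at least one of n2, n3 is 0.
Check with b = 0, c = 0 and a=1, d=0:
n1 = AND(a, d) = AND(1, 0) = 0
n2 = AND(c, n1) = AND(0, 0) = 0
n3 = XOR(n2, b) = XOR(0, 0) = 0
n4 = AND(n2, n3) = AND(0, 0) = 0
So n4 = 0.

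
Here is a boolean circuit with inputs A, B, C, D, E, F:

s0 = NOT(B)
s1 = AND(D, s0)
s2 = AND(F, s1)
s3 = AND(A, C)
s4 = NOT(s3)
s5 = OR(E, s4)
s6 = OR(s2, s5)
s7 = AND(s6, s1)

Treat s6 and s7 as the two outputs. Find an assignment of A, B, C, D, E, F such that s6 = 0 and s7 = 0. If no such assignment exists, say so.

Check with A=1, B=1, C=1, D=0, E=0, F=1:
s0 = NOT(B) = NOT 1 = 0
s1 = AND(D, s0) = AND(0, 0) = 0
s2 = AND(F, s1) = AND(1, 0) = 0
s3 = AND(A, C) = AND(1, 1) = 1
s4 = NOT(s3) = NOT 1 = 0
s5 = OR(E, s4) = OR(0, 0) = 0
s6 = OR(s2, s5) = OR(0, 0) = 0
s7 = AND(s6, s1) = AND(0, 0) = 0
So s6 = 0 and s7 = 0.

A=1, B=1, C=1, D=0, E=0, F=1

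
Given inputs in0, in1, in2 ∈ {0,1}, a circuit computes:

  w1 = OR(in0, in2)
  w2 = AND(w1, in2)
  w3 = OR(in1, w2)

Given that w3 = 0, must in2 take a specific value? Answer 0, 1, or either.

w3 = OR(in1, w2) must be 0, so both in1 = 0 and w2 = 0.
Every assignment with w3 = 0 has in2 = 0; there are 2 such assignment(s).
  in0=0, in1=0, in2=0
  in0=1, in1=0, in2=0

0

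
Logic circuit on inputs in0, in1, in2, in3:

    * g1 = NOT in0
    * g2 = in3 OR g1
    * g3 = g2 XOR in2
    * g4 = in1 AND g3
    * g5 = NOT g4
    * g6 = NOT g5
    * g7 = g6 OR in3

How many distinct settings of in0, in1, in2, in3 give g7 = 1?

10

g7 = g6 OR in3 must be 1, so at least one of g6, in3 is 1.
Enumerating the 16 input combinations, 10 give g7 = 1 and 6 give g7 = 0.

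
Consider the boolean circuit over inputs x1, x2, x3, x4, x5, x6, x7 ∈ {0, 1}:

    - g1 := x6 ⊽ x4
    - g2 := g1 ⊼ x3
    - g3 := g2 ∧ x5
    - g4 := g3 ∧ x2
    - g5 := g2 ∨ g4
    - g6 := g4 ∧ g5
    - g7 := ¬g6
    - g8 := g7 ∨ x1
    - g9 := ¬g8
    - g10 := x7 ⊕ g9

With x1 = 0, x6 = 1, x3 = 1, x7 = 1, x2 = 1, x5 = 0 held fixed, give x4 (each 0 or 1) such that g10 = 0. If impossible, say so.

no solution exists

With x1 = 0, x6 = 1, x3 = 1, x7 = 1, x2 = 1, x5 = 0 fixed, none of the 2 settings of x4 give g10 = 0.
For example, with x4=1:
g1 = x6 ⊽ x4 = 1 ⊽ 1 = 0
g2 = g1 ⊼ x3 = 0 ⊼ 1 = 1
g3 = g2 ∧ x5 = 1 ∧ 0 = 0
g4 = g3 ∧ x2 = 0 ∧ 1 = 0
g5 = g2 ∨ g4 = 1 ∨ 0 = 1
g6 = g4 ∧ g5 = 0 ∧ 1 = 0
g7 = ¬g6 = ¬0 = 1
g8 = g7 ∨ x1 = 1 ∨ 0 = 1
g9 = ¬g8 = ¬1 = 0
g10 = x7 ⊕ g9 = 1 ⊕ 0 = 1
giving g10 = 1 ≠ 0.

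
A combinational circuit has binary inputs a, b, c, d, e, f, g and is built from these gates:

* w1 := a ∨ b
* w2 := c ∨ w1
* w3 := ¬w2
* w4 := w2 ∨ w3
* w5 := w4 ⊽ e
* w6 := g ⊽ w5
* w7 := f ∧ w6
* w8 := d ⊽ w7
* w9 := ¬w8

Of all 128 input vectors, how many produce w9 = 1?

w9 = ¬w8 must be 1, so w8 = 0.
Enumerating the 128 input combinations, 80 give w9 = 1 and 48 give w9 = 0.

80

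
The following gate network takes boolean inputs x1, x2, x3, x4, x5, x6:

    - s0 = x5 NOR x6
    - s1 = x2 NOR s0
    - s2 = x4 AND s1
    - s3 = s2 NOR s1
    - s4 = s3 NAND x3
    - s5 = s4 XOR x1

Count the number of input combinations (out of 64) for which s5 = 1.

32

s5 = s4 XOR x1 must be 1, so s4 and x1 differ.
Enumerating the 64 input combinations, 32 give s5 = 1 and 32 give s5 = 0.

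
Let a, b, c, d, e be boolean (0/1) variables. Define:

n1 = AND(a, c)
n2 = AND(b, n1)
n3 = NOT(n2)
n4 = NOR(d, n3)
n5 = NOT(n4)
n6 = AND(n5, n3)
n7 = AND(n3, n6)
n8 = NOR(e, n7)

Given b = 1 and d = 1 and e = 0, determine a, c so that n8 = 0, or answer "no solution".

a=1 c=0

n8 = NOR(e, n7) must be 0, so at least one of e, n7 is 1.
Check with b = 1 and d = 1 and e = 0 and a=1, c=0:
n1 = AND(a, c) = AND(1, 0) = 0
n2 = AND(b, n1) = AND(1, 0) = 0
n3 = NOT(n2) = NOT 0 = 1
n4 = NOR(d, n3) = NOR(1, 1) = 0
n5 = NOT(n4) = NOT 0 = 1
n6 = AND(n5, n3) = AND(1, 1) = 1
n7 = AND(n3, n6) = AND(1, 1) = 1
n8 = NOR(e, n7) = NOR(0, 1) = 0
So n8 = 0.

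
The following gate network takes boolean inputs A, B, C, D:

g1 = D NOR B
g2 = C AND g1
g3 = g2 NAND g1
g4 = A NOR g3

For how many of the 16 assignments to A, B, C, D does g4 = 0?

15

g4 = A NOR g3 must be 0, so at least one of A, g3 is 1.
Enumerating the 16 input combinations, 15 give g4 = 0 and 1 give g4 = 1.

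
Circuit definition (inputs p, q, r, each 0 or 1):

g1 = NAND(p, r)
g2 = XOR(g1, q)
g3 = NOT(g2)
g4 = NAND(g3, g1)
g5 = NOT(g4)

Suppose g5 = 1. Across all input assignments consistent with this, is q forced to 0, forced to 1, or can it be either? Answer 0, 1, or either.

g5 = NOT(g4) must be 1, so g4 = 0.
g4 = NAND(g3, g1) must be 0, so both g3 = 1 and g1 = 1.
Every assignment with g5 = 1 has q = 1; there are 3 such assignment(s).
  p=0, q=1, r=0
  p=0, q=1, r=1
  p=1, q=1, r=0

1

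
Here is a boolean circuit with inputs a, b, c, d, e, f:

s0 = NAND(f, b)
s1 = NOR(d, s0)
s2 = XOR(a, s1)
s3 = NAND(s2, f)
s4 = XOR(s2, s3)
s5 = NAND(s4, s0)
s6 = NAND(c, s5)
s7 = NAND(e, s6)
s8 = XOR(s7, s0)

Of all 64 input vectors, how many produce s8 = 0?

32

s8 = XOR(s7, s0) must be 0, so s7 and s0 are equal.
Enumerating the 64 input combinations, 32 give s8 = 0 and 32 give s8 = 1.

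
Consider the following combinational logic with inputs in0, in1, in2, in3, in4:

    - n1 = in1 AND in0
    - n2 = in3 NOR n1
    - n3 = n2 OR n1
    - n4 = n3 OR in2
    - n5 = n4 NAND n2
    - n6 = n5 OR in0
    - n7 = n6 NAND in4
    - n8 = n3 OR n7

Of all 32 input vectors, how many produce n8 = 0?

n8 = n3 OR n7 must be 0, so both n3 = 0 and n7 = 0.
n3 = n2 OR n1 must be 0, so both n2 = 0 and n1 = 0.
n7 = n6 NAND in4 must be 0, so both n6 = 1 and in4 = 1.
Satisfying assignments:
  in0=0, in1=0, in2=0, in3=1, in4=1
  in0=0, in1=0, in2=1, in3=1, in4=1
  in0=0, in1=1, in2=0, in3=1, in4=1
  in0=0, in1=1, in2=1, in3=1, in4=1
  in0=1, in1=0, in2=0, in3=1, in4=1
  in0=1, in1=0, in2=1, in3=1, in4=1

6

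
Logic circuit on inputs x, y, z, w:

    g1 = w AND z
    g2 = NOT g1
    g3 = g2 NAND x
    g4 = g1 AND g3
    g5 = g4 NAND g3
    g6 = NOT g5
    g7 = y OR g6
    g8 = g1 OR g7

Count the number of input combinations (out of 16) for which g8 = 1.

g8 = g1 OR g7 must be 1, so at least one of g1, g7 is 1.
Enumerating the 16 input combinations, 10 give g8 = 1 and 6 give g8 = 0.

10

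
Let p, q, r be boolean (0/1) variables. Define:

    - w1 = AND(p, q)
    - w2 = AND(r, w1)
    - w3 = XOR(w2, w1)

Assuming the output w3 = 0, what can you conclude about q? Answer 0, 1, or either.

Both values of q occur among assignments with w3 = 0:
  q=0: p=0, q=0, r=0
  q=1: p=0, q=1, r=0

either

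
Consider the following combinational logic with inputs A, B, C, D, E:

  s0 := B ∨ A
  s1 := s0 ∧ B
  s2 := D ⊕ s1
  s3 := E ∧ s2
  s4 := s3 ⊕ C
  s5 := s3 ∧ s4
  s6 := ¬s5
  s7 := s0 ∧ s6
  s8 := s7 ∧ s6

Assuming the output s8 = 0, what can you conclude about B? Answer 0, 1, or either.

Both values of B occur among assignments with s8 = 0:
  B=0: A=0, B=0, C=0, D=0, E=0
  B=1: A=0, B=1, C=0, D=0, E=1

either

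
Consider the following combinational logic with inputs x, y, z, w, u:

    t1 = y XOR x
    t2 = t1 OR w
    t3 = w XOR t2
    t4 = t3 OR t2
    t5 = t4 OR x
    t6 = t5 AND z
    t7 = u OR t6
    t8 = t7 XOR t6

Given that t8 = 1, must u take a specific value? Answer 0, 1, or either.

t8 = t7 XOR t6 must be 1, so t7 and t6 differ.
Every assignment with t8 = 1 has u = 1; there are 9 such assignment(s).

1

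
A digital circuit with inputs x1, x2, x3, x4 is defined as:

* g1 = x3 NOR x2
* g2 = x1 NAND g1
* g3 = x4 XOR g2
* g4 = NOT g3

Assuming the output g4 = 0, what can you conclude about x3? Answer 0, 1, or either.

either

Both values of x3 occur among assignments with g4 = 0:
  x3=0: x1=0, x2=0, x3=0, x4=0
  x3=1: x1=0, x2=0, x3=1, x4=0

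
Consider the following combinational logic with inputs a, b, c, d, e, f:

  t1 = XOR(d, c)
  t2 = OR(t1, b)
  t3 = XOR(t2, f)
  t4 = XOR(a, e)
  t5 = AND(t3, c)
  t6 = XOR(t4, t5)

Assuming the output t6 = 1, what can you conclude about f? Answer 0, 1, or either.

Both values of f occur among assignments with t6 = 1:
  f=0: a=0, b=0, c=0, d=0, e=1, f=0
  f=1: a=0, b=0, c=0, d=0, e=1, f=1

either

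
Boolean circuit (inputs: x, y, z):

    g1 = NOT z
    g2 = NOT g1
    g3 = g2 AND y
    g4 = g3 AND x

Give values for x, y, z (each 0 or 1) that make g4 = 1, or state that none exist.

g4 = g3 AND x must be 1, so both g3 = 1 and x = 1.
Check with x=1, y=1, z=1:
g1 = NOT z = NOT 1 = 0
g2 = NOT g1 = NOT 0 = 1
g3 = g2 AND y = 1 AND 1 = 1
g4 = g3 AND x = 1 AND 1 = 1
So g4 = 1 as required.

x=1, y=1, z=1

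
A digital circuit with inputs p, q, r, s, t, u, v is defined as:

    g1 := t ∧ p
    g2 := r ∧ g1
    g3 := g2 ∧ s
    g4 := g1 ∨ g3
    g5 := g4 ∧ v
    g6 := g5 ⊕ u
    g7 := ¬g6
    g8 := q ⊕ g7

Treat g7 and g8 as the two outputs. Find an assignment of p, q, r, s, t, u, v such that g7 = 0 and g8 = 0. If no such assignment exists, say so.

p=1, q=0, r=1, s=0, t=1, u=0, v=1

Check with p=1, q=0, r=1, s=0, t=1, u=0, v=1:
g1 = t ∧ p = 1 ∧ 1 = 1
g2 = r ∧ g1 = 1 ∧ 1 = 1
g3 = g2 ∧ s = 1 ∧ 0 = 0
g4 = g1 ∨ g3 = 1 ∨ 0 = 1
g5 = g4 ∧ v = 1 ∧ 1 = 1
g6 = g5 ⊕ u = 1 ⊕ 0 = 1
g7 = ¬g6 = ¬1 = 0
g8 = q ⊕ g7 = 0 ⊕ 0 = 0
So g7 = 0 and g8 = 0.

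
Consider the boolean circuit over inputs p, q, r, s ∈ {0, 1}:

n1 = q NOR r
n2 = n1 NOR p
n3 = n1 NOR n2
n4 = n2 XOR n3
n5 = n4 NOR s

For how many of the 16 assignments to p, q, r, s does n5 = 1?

n5 = n4 NOR s must be 1, so both n4 = 0 and s = 0.
n4 = n2 XOR n3 must be 0, so n2 and n3 are equal.
Satisfying assignments:
  p=0, q=0, r=0, s=0
  p=1, q=0, r=0, s=0

2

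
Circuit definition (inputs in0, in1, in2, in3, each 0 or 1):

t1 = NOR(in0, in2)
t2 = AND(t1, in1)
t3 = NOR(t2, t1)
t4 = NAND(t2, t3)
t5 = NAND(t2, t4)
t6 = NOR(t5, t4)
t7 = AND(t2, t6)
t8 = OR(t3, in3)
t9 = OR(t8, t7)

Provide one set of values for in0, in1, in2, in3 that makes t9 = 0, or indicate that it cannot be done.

in0=0, in1=1, in2=0, in3=0

Check with in0=0, in1=1, in2=0, in3=0:
t1 = NOR(in0, in2) = NOR(0, 0) = 1
t2 = AND(t1, in1) = AND(1, 1) = 1
t3 = NOR(t2, t1) = NOR(1, 1) = 0
t4 = NAND(t2, t3) = NAND(1, 0) = 1
t5 = NAND(t2, t4) = NAND(1, 1) = 0
t6 = NOR(t5, t4) = NOR(0, 1) = 0
t7 = AND(t2, t6) = AND(1, 0) = 0
t8 = OR(t3, in3) = OR(0, 0) = 0
t9 = OR(t8, t7) = OR(0, 0) = 0
So t9 = 0 as required.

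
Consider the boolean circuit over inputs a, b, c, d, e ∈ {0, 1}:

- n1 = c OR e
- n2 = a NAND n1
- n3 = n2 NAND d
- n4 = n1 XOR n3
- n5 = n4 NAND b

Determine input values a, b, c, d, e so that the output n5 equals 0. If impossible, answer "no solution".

a=0, b=1, c=0, d=0, e=0

n5 = n4 NAND b must be 0, so both n4 = 1 and b = 1.
Check with a=0, b=1, c=0, d=0, e=0:
n1 = c OR e = 0 OR 0 = 0
n2 = a NAND n1 = 0 NAND 0 = 1
n3 = n2 NAND d = 1 NAND 0 = 1
n4 = n1 XOR n3 = 0 XOR 1 = 1
n5 = n4 NAND b = 1 NAND 1 = 0
So n5 = 0 as required.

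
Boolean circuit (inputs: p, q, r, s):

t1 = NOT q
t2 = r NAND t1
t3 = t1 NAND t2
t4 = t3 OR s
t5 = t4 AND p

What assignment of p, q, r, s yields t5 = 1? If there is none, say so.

p=1, q=0, r=1, s=1

Check with p=1, q=0, r=1, s=1:
t1 = NOT q = NOT 0 = 1
t2 = r NAND t1 = 1 NAND 1 = 0
t3 = t1 NAND t2 = 1 NAND 0 = 1
t4 = t3 OR s = 1 OR 1 = 1
t5 = t4 AND p = 1 AND 1 = 1
So t5 = 1 as required.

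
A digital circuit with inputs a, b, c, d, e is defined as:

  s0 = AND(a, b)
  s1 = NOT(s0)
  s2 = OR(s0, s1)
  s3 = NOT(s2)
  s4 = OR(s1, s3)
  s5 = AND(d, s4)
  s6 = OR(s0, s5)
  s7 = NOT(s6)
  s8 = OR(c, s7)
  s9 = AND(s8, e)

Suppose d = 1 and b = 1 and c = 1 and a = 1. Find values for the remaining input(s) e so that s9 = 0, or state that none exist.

e=0

s9 = AND(s8, e) must be 0, so at least one of s8, e is 0.
Check with d = 1 and b = 1 and c = 1 and a = 1 and e=0:
s0 = AND(a, b) = AND(1, 1) = 1
s1 = NOT(s0) = NOT 1 = 0
s2 = OR(s0, s1) = OR(1, 0) = 1
s3 = NOT(s2) = NOT 1 = 0
s4 = OR(s1, s3) = OR(0, 0) = 0
s5 = AND(d, s4) = AND(1, 0) = 0
s6 = OR(s0, s5) = OR(1, 0) = 1
s7 = NOT(s6) = NOT 1 = 0
s8 = OR(c, s7) = OR(1, 0) = 1
s9 = AND(s8, e) = AND(1, 0) = 0
So s9 = 0.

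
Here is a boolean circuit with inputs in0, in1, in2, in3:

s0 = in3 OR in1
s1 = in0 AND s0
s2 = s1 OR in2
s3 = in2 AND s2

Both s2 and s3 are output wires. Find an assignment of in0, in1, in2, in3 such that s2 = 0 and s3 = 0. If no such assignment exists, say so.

in0=0, in1=1, in2=0, in3=1

Check with in0=0, in1=1, in2=0, in3=1:
s0 = in3 OR in1 = 1 OR 1 = 1
s1 = in0 AND s0 = 0 AND 1 = 0
s2 = s1 OR in2 = 0 OR 0 = 0
s3 = in2 AND s2 = 0 AND 0 = 0
So s2 = 0 and s3 = 0.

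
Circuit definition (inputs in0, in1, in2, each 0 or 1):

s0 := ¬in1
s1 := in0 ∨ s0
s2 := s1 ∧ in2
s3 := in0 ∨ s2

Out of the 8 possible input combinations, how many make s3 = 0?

3

s3 = in0 ∨ s2 must be 0, so both in0 = 0 and s2 = 0.
s2 = s1 ∧ in2 must be 0, so at least one of s1, in2 is 0.
Satisfying assignments:
  in0=0, in1=0, in2=0
  in0=0, in1=1, in2=0
  in0=0, in1=1, in2=1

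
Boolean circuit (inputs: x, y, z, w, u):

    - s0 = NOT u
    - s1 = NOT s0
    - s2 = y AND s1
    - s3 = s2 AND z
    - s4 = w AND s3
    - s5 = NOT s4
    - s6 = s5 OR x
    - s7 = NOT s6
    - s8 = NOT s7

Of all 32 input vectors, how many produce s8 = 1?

s8 = NOT s7 must be 1, so s7 = 0.
s7 = NOT s6 must be 0, so s6 = 1.
s6 = s5 OR x must be 1, so at least one of s5, x is 1.
Enumerating the 32 input combinations, 31 give s8 = 1 and 1 give s8 = 0.

31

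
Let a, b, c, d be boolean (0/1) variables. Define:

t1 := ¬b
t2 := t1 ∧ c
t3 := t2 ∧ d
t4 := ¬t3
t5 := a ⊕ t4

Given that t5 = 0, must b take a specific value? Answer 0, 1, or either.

Both values of b occur among assignments with t5 = 0:
  b=0: a=0, b=0, c=1, d=1
  b=1: a=1, b=1, c=0, d=0

either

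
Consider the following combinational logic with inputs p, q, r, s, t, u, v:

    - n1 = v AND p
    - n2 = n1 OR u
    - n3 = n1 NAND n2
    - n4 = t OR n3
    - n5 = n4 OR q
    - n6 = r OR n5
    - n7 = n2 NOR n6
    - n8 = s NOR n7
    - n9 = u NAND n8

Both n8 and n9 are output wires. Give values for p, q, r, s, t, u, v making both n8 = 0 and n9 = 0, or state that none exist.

Across all 128 input combinations, none give both n8 = 0 and n9 = 0.

no solution exists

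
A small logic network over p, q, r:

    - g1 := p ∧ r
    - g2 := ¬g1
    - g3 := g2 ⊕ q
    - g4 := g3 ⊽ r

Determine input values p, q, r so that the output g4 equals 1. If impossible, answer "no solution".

p=0, q=1, r=0

g4 = g3 ⊽ r must be 1, so both g3 = 0 and r = 0.
g3 = g2 ⊕ q must be 0, so g2 and q are equal.
Check with p=0, q=1, r=0:
g1 = p ∧ r = 0 ∧ 0 = 0
g2 = ¬g1 = ¬0 = 1
g3 = g2 ⊕ q = 1 ⊕ 1 = 0
g4 = g3 ⊽ r = 0 ⊽ 0 = 1
So g4 = 1 as required.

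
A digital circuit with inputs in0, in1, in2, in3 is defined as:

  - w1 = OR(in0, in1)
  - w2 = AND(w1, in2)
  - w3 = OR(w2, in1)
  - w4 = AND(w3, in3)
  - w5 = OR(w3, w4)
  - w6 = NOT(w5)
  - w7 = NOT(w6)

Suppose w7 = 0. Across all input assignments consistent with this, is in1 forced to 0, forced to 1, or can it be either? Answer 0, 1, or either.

w7 = NOT(w6) must be 0, so w6 = 1.
Every assignment with w7 = 0 has in1 = 0; there are 6 such assignment(s).

0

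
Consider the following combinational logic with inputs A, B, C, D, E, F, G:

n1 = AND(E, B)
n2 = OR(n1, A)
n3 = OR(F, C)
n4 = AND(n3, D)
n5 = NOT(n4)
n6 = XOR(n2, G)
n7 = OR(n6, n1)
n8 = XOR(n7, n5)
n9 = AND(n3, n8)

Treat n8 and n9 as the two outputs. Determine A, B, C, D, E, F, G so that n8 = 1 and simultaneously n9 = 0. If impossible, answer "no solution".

A=1, B=1, C=0, D=0, E=0, F=0, G=1

Check with A=1, B=1, C=0, D=0, E=0, F=0, G=1:
n1 = AND(E, B) = AND(0, 1) = 0
n2 = OR(n1, A) = OR(0, 1) = 1
n3 = OR(F, C) = OR(0, 0) = 0
n4 = AND(n3, D) = AND(0, 0) = 0
n5 = NOT(n4) = NOT 0 = 1
n6 = XOR(n2, G) = XOR(1, 1) = 0
n7 = OR(n6, n1) = OR(0, 0) = 0
n8 = XOR(n7, n5) = XOR(0, 1) = 1
n9 = AND(n3, n8) = AND(0, 1) = 0
So n8 = 1 and n9 = 0.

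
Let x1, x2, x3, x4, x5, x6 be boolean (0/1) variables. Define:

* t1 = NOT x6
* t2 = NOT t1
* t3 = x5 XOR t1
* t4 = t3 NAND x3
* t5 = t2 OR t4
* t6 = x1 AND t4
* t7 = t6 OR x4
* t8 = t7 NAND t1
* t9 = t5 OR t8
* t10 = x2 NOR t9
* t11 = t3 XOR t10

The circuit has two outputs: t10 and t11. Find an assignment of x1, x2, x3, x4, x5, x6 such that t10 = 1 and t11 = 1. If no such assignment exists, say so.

no solution exists

Across all 64 input combinations, none give both t10 = 1 and t11 = 1.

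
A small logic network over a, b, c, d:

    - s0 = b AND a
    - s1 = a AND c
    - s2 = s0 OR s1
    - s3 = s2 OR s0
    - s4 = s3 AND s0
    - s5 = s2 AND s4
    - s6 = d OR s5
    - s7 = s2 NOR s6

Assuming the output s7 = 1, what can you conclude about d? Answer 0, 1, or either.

s7 = s2 NOR s6 must be 1, so both s2 = 0 and s6 = 0.
s2 = s0 OR s1 must be 0, so both s0 = 0 and s1 = 0.
Every assignment with s7 = 1 has d = 0; there are 5 such assignment(s).

0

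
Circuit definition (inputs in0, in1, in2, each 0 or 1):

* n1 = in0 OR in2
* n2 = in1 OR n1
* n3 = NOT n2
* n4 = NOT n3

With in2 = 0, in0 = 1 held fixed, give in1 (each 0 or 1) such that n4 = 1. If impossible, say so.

Check with in2 = 0, in0 = 1 and in1=0:
n1 = in0 OR in2 = 1 OR 0 = 1
n2 = in1 OR n1 = 0 OR 1 = 1
n3 = NOT n2 = NOT 1 = 0
n4 = NOT n3 = NOT 0 = 1
So n4 = 1.

in1=0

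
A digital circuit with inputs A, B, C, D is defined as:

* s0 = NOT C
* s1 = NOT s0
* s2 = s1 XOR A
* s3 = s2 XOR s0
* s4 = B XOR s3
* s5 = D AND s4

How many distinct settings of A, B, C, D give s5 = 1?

4

s5 = D AND s4 must be 1, so both D = 1 and s4 = 1.
Satisfying assignments:
  A=0, B=0, C=0, D=1
  A=0, B=0, C=1, D=1
  A=1, B=1, C=0, D=1
  A=1, B=1, C=1, D=1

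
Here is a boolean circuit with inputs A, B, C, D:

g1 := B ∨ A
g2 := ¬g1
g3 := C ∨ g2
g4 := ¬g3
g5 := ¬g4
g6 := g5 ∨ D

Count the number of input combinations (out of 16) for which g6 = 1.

13

g6 = g5 ∨ D must be 1, so at least one of g5, D is 1.
Enumerating the 16 input combinations, 13 give g6 = 1 and 3 give g6 = 0.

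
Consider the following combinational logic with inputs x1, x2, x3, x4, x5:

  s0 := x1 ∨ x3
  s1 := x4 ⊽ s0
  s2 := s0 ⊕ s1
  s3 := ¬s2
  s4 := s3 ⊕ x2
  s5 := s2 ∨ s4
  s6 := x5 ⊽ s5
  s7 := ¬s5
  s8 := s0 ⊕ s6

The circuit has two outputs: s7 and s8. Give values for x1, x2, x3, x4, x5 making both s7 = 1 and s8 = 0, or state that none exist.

Check with x1=0, x2=1, x3=0, x4=1, x5=1:
s0 = x1 ∨ x3 = 0 ∨ 0 = 0
s1 = x4 ⊽ s0 = 1 ⊽ 0 = 0
s2 = s0 ⊕ s1 = 0 ⊕ 0 = 0
s3 = ¬s2 = ¬0 = 1
s4 = s3 ⊕ x2 = 1 ⊕ 1 = 0
s5 = s2 ∨ s4 = 0 ∨ 0 = 0
s6 = x5 ⊽ s5 = 1 ⊽ 0 = 0
s7 = ¬s5 = ¬0 = 1
s8 = s0 ⊕ s6 = 0 ⊕ 0 = 0
So s7 = 1 and s8 = 0.

x1=0, x2=1, x3=0, x4=1, x5=1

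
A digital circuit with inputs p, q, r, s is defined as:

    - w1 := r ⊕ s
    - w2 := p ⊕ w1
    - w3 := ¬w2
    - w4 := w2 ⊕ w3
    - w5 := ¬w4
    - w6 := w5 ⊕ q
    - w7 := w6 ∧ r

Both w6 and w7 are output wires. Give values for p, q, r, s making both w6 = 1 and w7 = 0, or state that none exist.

p=1, q=1, r=0, s=0

Check with p=1, q=1, r=0, s=0:
w1 = r ⊕ s = 0 ⊕ 0 = 0
w2 = p ⊕ w1 = 1 ⊕ 0 = 1
w3 = ¬w2 = ¬1 = 0
w4 = w2 ⊕ w3 = 1 ⊕ 0 = 1
w5 = ¬w4 = ¬1 = 0
w6 = w5 ⊕ q = 0 ⊕ 1 = 1
w7 = w6 ∧ r = 1 ∧ 0 = 0
So w6 = 1 and w7 = 0.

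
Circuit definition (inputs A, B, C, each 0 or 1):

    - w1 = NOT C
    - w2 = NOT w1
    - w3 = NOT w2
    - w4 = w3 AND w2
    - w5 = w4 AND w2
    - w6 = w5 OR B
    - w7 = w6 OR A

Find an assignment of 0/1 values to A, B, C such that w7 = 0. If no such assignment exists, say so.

w7 = w6 OR A must be 0, so both w6 = 0 and A = 0.
w6 = w5 OR B must be 0, so both w5 = 0 and B = 0.
w5 = w4 AND w2 must be 0, so at least one of w4, w2 is 0.
Check with A=0, B=0, C=1:
w1 = NOT C = NOT 1 = 0
w2 = NOT w1 = NOT 0 = 1
w3 = NOT w2 = NOT 1 = 0
w4 = w3 AND w2 = 0 AND 1 = 0
w5 = w4 AND w2 = 0 AND 1 = 0
w6 = w5 OR B = 0 OR 0 = 0
w7 = w6 OR A = 0 OR 0 = 0
So w7 = 0 as required.

A=0, B=0, C=1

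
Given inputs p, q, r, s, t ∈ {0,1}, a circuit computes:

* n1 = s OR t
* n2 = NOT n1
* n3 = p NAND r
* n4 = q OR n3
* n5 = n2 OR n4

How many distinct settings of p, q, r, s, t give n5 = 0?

3

n5 = n2 OR n4 must be 0, so both n2 = 0 and n4 = 0.
Satisfying assignments:
  p=1, q=0, r=1, s=0, t=1
  p=1, q=0, r=1, s=1, t=0
  p=1, q=0, r=1, s=1, t=1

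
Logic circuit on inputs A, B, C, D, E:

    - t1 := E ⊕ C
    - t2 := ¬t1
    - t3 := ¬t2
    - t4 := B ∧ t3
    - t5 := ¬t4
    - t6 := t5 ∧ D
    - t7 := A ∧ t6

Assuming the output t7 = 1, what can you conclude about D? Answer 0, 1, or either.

t7 = A ∧ t6 must be 1, so both A = 1 and t6 = 1.
t6 = t5 ∧ D must be 1, so both t5 = 1 and D = 1.
t5 = ¬t4 must be 1, so t4 = 0.
Every assignment with t7 = 1 has D = 1; there are 6 such assignment(s).

1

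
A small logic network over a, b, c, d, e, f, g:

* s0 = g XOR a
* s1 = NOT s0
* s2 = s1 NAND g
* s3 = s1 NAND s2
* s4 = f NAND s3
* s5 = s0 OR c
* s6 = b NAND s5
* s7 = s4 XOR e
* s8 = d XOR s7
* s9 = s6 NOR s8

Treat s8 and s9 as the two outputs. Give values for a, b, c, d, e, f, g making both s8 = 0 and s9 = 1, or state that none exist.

Check with a=1, b=1, c=1, d=0, e=0, f=1, g=0:
s0 = g XOR a = 0 XOR 1 = 1
s1 = NOT s0 = NOT 1 = 0
s2 = s1 NAND g = 0 NAND 0 = 1
s3 = s1 NAND s2 = 0 NAND 1 = 1
s4 = f NAND s3 = 1 NAND 1 = 0
s5 = s0 OR c = 1 OR 1 = 1
s6 = b NAND s5 = 1 NAND 1 = 0
s7 = s4 XOR e = 0 XOR 0 = 0
s8 = d XOR s7 = 0 XOR 0 = 0
s9 = s6 NOR s8 = 0 NOR 0 = 1
So s8 = 0 and s9 = 1.

a=1, b=1, c=1, d=0, e=0, f=1, g=0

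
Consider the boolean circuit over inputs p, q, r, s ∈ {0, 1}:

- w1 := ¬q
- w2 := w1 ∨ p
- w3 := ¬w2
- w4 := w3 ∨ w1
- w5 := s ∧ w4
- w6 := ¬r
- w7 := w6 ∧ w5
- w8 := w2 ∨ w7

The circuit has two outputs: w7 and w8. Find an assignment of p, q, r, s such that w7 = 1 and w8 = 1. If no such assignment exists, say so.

Check with p=1, q=0, r=0, s=1:
w1 = ¬q = ¬0 = 1
w2 = w1 ∨ p = 1 ∨ 1 = 1
w3 = ¬w2 = ¬1 = 0
w4 = w3 ∨ w1 = 0 ∨ 1 = 1
w5 = s ∧ w4 = 1 ∧ 1 = 1
w6 = ¬r = ¬0 = 1
w7 = w6 ∧ w5 = 1 ∧ 1 = 1
w8 = w2 ∨ w7 = 1 ∨ 1 = 1
So w7 = 1 and w8 = 1.

p=1, q=0, r=0, s=1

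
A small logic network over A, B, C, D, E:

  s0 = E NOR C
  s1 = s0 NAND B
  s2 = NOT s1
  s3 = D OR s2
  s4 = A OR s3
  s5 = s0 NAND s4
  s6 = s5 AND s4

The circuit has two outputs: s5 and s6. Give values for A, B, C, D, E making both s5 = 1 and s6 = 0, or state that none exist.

Check with A=0, B=1, C=1, D=0, E=0:
s0 = E NOR C = 0 NOR 1 = 0
s1 = s0 NAND B = 0 NAND 1 = 1
s2 = NOT s1 = NOT 1 = 0
s3 = D OR s2 = 0 OR 0 = 0
s4 = A OR s3 = 0 OR 0 = 0
s5 = s0 NAND s4 = 0 NAND 0 = 1
s6 = s5 AND s4 = 1 AND 0 = 0
So s5 = 1 and s6 = 0.

A=0, B=1, C=1, D=0, E=0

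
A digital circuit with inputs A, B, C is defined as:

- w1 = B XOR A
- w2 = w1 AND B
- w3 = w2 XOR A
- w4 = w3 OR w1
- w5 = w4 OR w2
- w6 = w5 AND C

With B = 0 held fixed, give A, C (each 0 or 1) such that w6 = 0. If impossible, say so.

A=0, C=0

Check with B = 0 and A=0, C=0:
w1 = B XOR A = 0 XOR 0 = 0
w2 = w1 AND B = 0 AND 0 = 0
w3 = w2 XOR A = 0 XOR 0 = 0
w4 = w3 OR w1 = 0 OR 0 = 0
w5 = w4 OR w2 = 0 OR 0 = 0
w6 = w5 AND C = 0 AND 0 = 0
So w6 = 0.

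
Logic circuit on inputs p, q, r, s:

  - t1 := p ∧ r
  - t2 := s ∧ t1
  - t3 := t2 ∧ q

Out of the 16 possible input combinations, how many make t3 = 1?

t3 = t2 ∧ q must be 1, so both t2 = 1 and q = 1.
t2 = s ∧ t1 must be 1, so both s = 1 and t1 = 1.
t1 = p ∧ r must be 1, so both p = 1 and r = 1.
Satisfying assignments:
  p=1, q=1, r=1, s=1

1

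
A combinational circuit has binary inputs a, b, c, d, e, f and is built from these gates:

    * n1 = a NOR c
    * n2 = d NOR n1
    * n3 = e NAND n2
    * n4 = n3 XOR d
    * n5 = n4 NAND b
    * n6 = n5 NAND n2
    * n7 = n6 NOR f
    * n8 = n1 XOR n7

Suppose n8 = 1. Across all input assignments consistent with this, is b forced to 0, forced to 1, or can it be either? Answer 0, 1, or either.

Both values of b occur among assignments with n8 = 1:
  b=0: a=0, b=0, c=0, d=0, e=0, f=0
  b=1: a=0, b=1, c=0, d=0, e=0, f=0

either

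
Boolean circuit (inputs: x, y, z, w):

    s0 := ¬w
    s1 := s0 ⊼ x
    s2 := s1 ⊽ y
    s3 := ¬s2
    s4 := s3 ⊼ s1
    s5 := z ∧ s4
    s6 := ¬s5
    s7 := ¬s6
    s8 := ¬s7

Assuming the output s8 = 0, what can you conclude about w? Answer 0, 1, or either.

0

s8 = ¬s7 must be 0, so s7 = 1.
s7 = ¬s6 must be 1, so s6 = 0.
Every assignment with s8 = 0 has w = 0; there are 2 such assignment(s).
  x=1, y=0, z=1, w=0
  x=1, y=1, z=1, w=0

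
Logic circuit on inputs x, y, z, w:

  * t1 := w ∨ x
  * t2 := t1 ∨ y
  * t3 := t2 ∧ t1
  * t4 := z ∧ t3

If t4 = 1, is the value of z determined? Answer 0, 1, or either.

t4 = z ∧ t3 must be 1, so both z = 1 and t3 = 1.
t3 = t2 ∧ t1 must be 1, so both t2 = 1 and t1 = 1.
Every assignment with t4 = 1 has z = 1; there are 6 such assignment(s).

1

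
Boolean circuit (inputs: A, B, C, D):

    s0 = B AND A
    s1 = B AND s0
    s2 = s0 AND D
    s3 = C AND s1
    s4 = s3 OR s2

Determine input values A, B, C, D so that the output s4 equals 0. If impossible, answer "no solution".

s4 = s3 OR s2 must be 0, so both s3 = 0 and s2 = 0.
s3 = C AND s1 must be 0, so at least one of C, s1 is 0.
Check with A=0, B=1, C=1, D=0:
s0 = B AND A = 1 AND 0 = 0
s1 = B AND s0 = 1 AND 0 = 0
s2 = s0 AND D = 0 AND 0 = 0
s3 = C AND s1 = 1 AND 0 = 0
s4 = s3 OR s2 = 0 OR 0 = 0
So s4 = 0 as required.

A=0, B=1, C=1, D=0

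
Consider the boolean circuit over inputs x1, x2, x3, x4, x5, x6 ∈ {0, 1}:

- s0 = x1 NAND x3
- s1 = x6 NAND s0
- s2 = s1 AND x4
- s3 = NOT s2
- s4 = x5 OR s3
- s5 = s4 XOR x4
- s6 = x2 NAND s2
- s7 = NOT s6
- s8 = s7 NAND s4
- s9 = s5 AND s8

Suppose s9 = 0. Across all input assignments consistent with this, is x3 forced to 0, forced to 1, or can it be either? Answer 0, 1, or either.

either

Both values of x3 occur among assignments with s9 = 0:
  x3=0: x1=0, x2=0, x3=0, x4=1, x5=0, x6=1
  x3=1: x1=0, x2=0, x3=1, x4=1, x5=0, x6=1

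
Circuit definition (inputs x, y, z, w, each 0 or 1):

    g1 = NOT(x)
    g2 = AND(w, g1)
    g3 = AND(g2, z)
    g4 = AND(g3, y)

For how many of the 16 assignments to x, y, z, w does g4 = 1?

1

g4 = AND(g3, y) must be 1, so both g3 = 1 and y = 1.
g3 = AND(g2, z) must be 1, so both g2 = 1 and z = 1.
Satisfying assignments:
  x=0, y=1, z=1, w=1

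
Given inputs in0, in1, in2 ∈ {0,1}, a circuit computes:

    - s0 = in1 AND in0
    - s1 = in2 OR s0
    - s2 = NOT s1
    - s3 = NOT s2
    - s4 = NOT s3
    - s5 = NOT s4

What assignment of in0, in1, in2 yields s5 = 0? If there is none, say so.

in0=1 in1=0 in2=0

Check with in0=1 in1=0 in2=0:
s0 = in1 AND in0 = 0 AND 1 = 0
s1 = in2 OR s0 = 0 OR 0 = 0
s2 = NOT s1 = NOT 0 = 1
s3 = NOT s2 = NOT 1 = 0
s4 = NOT s3 = NOT 0 = 1
s5 = NOT s4 = NOT 1 = 0
So s5 = 0 as required.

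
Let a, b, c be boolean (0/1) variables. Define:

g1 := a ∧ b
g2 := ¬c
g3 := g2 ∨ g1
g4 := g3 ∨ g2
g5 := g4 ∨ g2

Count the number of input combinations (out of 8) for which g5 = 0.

g5 = g4 ∨ g2 must be 0, so both g4 = 0 and g2 = 0.
Satisfying assignments:
  a=0, b=0, c=1
  a=0, b=1, c=1
  a=1, b=0, c=1

3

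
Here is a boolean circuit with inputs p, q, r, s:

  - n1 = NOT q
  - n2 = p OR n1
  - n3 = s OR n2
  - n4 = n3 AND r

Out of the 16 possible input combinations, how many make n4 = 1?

7

n4 = n3 AND r must be 1, so both n3 = 1 and r = 1.
Enumerating the 16 input combinations, 7 give n4 = 1 and 9 give n4 = 0.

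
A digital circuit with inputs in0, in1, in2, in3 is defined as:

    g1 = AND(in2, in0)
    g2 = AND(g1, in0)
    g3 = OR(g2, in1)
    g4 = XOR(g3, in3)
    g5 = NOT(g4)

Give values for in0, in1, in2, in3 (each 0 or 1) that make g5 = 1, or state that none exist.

g5 = NOT(g4) must be 1, so g4 = 0.
g4 = XOR(g3, in3) must be 0, so g3 and in3 are equal.
Check with in0=0, in1=0, in2=1, in3=0:
g1 = AND(in2, in0) = AND(1, 0) = 0
g2 = AND(g1, in0) = AND(0, 0) = 0
g3 = OR(g2, in1) = OR(0, 0) = 0
g4 = XOR(g3, in3) = XOR(0, 0) = 0
g5 = NOT(g4) = NOT 0 = 1
So g5 = 1 as required.

in0=0, in1=0, in2=1, in3=0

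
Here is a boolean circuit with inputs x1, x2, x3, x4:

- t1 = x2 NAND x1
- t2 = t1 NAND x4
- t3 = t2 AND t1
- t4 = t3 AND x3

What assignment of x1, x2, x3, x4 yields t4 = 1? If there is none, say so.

x1=0, x2=0, x3=1, x4=0

t4 = t3 AND x3 must be 1, so both t3 = 1 and x3 = 1.
t3 = t2 AND t1 must be 1, so both t2 = 1 and t1 = 1.
Check with x1=0, x2=0, x3=1, x4=0:
t1 = x2 NAND x1 = 0 NAND 0 = 1
t2 = t1 NAND x4 = 1 NAND 0 = 1
t3 = t2 AND t1 = 1 AND 1 = 1
t4 = t3 AND x3 = 1 AND 1 = 1
So t4 = 1 as required.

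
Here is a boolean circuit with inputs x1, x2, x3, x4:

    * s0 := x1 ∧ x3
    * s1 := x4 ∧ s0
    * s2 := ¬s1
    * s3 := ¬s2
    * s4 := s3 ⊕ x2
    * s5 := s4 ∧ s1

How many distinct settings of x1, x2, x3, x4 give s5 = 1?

1

s5 = s4 ∧ s1 must be 1, so both s4 = 1 and s1 = 1.
Satisfying assignments:
  x1=1, x2=0, x3=1, x4=1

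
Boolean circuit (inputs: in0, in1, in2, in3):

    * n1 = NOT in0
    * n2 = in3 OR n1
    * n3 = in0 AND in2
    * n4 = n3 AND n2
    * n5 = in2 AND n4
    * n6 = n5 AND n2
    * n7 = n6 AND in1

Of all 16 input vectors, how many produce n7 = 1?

n7 = n6 AND in1 must be 1, so both n6 = 1 and in1 = 1.
n6 = n5 AND n2 must be 1, so both n5 = 1 and n2 = 1.
n5 = in2 AND n4 must be 1, so both in2 = 1 and n4 = 1.
Satisfying assignments:
  in0=1, in1=1, in2=1, in3=1

1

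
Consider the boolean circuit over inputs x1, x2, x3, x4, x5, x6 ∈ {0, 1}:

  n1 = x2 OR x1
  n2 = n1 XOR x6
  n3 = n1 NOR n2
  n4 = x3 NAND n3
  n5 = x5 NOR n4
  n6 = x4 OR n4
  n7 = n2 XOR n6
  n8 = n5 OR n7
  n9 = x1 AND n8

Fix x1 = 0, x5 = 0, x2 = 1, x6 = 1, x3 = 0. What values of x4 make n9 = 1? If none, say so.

no solution exists

With x1 = 0, x5 = 0, x2 = 1, x6 = 1, x3 = 0 fixed, none of the 2 settings of x4 give n9 = 1.
For example, with x4=0:
n1 = x2 OR x1 = 1 OR 0 = 1
n2 = n1 XOR x6 = 1 XOR 1 = 0
n3 = n1 NOR n2 = 1 NOR 0 = 0
n4 = x3 NAND n3 = 0 NAND 0 = 1
n5 = x5 NOR n4 = 0 NOR 1 = 0
n6 = x4 OR n4 = 0 OR 1 = 1
n7 = n2 XOR n6 = 0 XOR 1 = 1
n8 = n5 OR n7 = 0 OR 1 = 1
n9 = x1 AND n8 = 0 AND 1 = 0
giving n9 = 0 ≠ 1.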